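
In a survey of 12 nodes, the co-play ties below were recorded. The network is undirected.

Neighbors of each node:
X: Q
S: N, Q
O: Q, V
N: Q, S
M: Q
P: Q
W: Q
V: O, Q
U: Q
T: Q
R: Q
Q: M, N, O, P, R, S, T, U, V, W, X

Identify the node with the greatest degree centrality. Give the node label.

Q

Degrees — M:1, N:2, O:2, P:1, Q:11, R:1, S:2, T:1, U:1, V:2, W:1, X:1.
The maximum is 11, attained only by Q.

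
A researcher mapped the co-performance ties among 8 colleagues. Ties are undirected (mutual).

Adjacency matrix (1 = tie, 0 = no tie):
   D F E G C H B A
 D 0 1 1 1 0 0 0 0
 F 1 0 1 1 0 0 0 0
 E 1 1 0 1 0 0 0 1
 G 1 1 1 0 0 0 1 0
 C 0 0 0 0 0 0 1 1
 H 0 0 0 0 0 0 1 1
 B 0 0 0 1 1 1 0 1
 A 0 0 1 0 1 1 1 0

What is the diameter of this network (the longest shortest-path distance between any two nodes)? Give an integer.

Eccentricity of each node (its greatest distance to any other): A:2, B:2, C:3, D:3, E:2, F:3, G:2, H:3.
The maximum eccentricity is 3, realized for instance by the pair D–C via D – G – B – C. So the diameter is 3.

3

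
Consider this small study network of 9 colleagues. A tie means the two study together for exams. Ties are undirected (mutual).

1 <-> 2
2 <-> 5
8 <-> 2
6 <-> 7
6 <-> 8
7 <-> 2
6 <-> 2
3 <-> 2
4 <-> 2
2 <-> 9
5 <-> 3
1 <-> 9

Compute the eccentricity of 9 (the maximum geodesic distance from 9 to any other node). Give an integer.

2

Distances from 9: 1:1, 2:1, 3:2, 4:2, 5:2, 6:2, 7:2, 8:2.
The largest is 2 (to 5, 6, 7, 8, 3, and 4), so the eccentricity of 9 is 2.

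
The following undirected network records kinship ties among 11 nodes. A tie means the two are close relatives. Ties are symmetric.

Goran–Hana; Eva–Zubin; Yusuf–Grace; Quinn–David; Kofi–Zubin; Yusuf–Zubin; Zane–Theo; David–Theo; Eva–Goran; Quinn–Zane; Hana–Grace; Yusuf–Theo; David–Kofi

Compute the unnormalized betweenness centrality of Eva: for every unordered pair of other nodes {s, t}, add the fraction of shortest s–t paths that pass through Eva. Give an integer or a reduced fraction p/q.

13/2

Pairs whose geodesics pass through Eva — Yusuf–Goran: 1/2; Hana–Zubin: 1/2; Hana–Kofi: 1/2; Goran–Zubin: 1; Goran–Kofi: 1; Goran–David: 1; Goran–Quinn: 1; Goran–Zane: 1/2; Goran–Theo: 1/2.
All other pairs contribute 0.
Summing the contributions gives betweenness(Eva) = 13/2.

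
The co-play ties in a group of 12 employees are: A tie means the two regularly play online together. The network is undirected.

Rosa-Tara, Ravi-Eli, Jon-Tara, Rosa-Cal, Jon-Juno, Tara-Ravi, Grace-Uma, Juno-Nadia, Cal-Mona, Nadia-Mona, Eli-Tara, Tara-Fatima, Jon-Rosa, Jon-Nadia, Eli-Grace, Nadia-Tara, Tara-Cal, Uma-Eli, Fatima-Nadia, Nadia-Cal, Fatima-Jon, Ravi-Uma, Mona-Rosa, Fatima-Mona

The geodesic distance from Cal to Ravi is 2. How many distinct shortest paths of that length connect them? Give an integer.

The shortest distance is 2, and the only length-2 path is Cal–Tara–Ravi. So there is exactly 1 shortest path.

1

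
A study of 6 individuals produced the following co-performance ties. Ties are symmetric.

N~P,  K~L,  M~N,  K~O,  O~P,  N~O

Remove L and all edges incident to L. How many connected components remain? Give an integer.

L's neighbors (K) remain reachable from one another through other ties, so the rest of the network stays in one piece.

1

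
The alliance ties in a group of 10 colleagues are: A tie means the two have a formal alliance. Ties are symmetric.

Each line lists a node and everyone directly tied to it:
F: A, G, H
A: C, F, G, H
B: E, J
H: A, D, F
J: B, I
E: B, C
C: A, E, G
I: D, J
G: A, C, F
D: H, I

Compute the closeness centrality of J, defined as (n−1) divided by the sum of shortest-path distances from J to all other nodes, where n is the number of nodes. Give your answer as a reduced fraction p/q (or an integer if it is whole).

3/8

Distances from J: A:4, B:1, C:3, D:2, E:2, F:4, G:4, H:3, I:1. Sum = 24.
n = 10, so closeness = 9/24 = 3/8.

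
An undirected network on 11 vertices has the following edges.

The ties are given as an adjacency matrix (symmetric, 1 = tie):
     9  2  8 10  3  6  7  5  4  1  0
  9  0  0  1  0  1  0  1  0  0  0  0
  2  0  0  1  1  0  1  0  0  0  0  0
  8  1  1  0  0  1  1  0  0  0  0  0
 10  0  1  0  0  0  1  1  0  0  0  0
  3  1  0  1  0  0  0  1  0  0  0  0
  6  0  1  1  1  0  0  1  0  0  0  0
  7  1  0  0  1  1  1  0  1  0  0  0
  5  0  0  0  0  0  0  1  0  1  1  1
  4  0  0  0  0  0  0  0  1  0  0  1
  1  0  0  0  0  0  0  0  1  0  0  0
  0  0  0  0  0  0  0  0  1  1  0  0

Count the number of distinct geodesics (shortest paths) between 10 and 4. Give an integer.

1

The shortest distance is 3, and the only length-3 path is 10–7–5–4. So there is exactly 1 shortest path.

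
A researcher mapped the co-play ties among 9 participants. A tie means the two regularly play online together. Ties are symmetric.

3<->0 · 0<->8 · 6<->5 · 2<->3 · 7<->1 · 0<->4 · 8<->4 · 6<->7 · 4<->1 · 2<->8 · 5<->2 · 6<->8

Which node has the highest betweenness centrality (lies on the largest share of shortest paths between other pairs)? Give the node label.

Unnormalized betweenness of each node: 0:10/3, 1:7/4, 2:13/3, 3:5/6, 4:19/4, 5:19/12, 6:79/12, 7:2, 8:53/6.
8 has the largest value, 53/6, making it the main broker — the node through which the most shortest paths run.

8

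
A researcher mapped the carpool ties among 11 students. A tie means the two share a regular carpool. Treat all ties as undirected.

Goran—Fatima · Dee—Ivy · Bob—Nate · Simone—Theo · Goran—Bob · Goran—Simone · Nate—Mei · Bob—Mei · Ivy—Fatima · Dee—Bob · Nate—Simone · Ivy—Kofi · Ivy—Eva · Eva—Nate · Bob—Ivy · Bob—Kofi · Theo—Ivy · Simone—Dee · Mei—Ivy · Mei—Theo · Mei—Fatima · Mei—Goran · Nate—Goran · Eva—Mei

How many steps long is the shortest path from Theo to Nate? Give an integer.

One shortest route is Theo – Mei – Nate, which uses 2 edges, and Theo and Nate are not directly tied, so nothing shorter exists. So d(Theo,Nate) = 2.

2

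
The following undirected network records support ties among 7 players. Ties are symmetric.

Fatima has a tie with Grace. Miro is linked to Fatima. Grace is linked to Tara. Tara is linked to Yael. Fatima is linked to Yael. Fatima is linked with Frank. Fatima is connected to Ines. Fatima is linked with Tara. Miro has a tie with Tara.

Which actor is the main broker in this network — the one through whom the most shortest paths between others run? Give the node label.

Unnormalized betweenness of each node: Fatima:21/2, Frank:0, Grace:0, Ines:0, Miro:0, Tara:3/2, Yael:0.
Fatima has the largest value, 21/2, making it the main broker — the node through which the most shortest paths run.

Fatima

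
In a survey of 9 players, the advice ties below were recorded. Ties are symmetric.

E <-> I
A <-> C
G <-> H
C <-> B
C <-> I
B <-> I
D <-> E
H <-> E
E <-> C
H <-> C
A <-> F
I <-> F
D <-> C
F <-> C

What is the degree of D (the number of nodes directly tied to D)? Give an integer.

2

D is directly tied to C and E. That is 2 neighbors, so the degree of D is 2.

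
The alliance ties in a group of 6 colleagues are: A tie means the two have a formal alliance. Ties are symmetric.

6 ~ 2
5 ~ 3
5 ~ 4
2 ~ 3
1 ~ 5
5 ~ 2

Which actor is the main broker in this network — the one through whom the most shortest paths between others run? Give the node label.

5

Unnormalized betweenness of each node: 1:0, 2:4, 3:0, 4:0, 5:7, 6:0.
5 has the largest value, 7, making it the main broker — the node through which the most shortest paths run.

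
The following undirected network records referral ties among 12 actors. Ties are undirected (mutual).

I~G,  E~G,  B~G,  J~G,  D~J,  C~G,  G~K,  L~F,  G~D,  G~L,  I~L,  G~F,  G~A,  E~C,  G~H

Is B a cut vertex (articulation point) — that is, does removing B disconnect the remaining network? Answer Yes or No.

Even without B, every remaining node can still reach every other (the residual graph is connected), so B is not a cut vertex.

No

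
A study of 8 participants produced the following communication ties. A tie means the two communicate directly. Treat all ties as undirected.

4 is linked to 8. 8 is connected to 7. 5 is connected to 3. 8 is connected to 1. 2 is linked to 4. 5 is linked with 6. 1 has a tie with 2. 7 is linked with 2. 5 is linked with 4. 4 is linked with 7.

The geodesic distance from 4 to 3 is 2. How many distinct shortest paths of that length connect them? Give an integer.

1

The shortest distance is 2, and the only length-2 path is 4–5–3. So there is exactly 1 shortest path.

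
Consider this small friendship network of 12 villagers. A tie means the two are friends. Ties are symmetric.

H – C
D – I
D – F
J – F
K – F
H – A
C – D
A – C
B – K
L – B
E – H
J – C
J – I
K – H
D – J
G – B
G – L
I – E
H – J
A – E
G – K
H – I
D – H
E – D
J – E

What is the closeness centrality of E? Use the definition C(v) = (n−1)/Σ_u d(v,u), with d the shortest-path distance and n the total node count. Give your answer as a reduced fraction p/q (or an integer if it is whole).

Distances from E: A:1, B:3, C:2, D:1, F:2, G:3, H:1, I:1, J:1, K:2, L:4. Sum = 21.
n = 12, so closeness = 11/21.

11/21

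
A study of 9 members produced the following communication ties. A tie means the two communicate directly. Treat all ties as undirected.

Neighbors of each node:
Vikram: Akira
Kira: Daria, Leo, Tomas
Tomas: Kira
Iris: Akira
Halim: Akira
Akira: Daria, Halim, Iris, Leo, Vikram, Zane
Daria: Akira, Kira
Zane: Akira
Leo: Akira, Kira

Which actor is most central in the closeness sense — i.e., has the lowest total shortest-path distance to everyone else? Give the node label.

Farness (sum of distances to all others) for each node — Akira:11, Daria:14, Halim:18, Iris:18, Kira:17, Leo:14, Tomas:24, Vikram:18, Zane:18.
The smallest farness is 11, for Akira, so Akira has the highest closeness.

Akira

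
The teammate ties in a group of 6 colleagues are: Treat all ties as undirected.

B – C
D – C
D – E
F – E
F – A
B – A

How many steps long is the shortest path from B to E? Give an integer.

One shortest route is B – A – F – E, which uses 3 edges, and at distance 2 from B we only reach {D, F}, which does not include E. So d(B,E) = 3.

3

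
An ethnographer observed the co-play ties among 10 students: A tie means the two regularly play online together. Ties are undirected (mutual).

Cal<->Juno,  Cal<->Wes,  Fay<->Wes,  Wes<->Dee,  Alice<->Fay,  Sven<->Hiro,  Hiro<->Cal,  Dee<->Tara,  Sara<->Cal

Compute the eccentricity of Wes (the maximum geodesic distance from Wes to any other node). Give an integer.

3

Distances from Wes: Alice:2, Cal:1, Dee:1, Fay:1, Hiro:2, Juno:2, Sara:2, Sven:3, Tara:2.
The largest is 3 (to Sven), so the eccentricity of Wes is 3.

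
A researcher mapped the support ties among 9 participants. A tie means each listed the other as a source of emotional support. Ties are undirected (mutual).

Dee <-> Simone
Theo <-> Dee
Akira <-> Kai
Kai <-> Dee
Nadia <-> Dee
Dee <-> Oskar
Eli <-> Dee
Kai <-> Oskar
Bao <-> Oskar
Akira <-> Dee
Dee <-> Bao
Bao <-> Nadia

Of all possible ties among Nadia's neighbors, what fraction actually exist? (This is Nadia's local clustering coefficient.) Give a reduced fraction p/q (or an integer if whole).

Nadia's neighbors: Bao and Dee (k = 2).
Possible neighbor pairs: C(2,2) = 1. Edges among them: Bao–Dee → e = 1.
Clustering(Nadia) = 1/1.

1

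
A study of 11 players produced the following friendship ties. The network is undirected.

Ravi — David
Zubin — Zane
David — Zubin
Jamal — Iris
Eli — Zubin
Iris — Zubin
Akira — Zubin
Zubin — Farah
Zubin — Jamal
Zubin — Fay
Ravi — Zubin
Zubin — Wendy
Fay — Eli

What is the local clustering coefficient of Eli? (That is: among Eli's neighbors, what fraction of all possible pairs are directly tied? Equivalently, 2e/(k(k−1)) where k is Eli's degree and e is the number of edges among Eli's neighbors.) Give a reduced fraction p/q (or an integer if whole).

Eli's neighbors: Fay and Zubin (k = 2).
Possible neighbor pairs: C(2,2) = 1. Edges among them: Fay–Zubin → e = 1.
Clustering(Eli) = 1/1.

1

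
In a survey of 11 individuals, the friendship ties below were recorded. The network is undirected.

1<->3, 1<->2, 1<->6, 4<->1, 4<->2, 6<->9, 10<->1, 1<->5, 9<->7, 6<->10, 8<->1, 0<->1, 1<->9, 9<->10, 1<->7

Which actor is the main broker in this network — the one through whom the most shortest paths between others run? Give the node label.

Unnormalized betweenness of each node: 0:0, 1:39, 2:0, 3:0, 4:0, 5:0, 6:0, 7:0, 8:0, 9:1, 10:0.
1 has the largest value, 39, making it the main broker — the node through which the most shortest paths run.

1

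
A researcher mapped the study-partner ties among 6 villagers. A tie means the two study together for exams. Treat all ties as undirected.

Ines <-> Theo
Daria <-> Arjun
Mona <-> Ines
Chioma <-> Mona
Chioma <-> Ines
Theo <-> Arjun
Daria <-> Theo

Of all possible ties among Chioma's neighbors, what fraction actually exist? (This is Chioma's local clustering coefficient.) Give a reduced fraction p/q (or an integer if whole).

1

Chioma's neighbors: Ines and Mona (k = 2).
Possible neighbor pairs: C(2,2) = 1. Edges among them: Ines–Mona → e = 1.
Clustering(Chioma) = 1/1.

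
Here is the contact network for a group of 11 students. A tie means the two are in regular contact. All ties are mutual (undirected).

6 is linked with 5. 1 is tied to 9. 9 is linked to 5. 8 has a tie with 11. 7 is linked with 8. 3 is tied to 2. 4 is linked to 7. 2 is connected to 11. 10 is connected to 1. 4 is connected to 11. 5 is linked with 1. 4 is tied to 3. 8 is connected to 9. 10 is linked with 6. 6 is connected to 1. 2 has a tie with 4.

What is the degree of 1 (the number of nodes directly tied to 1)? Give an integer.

1 is directly tied to 5, 6, 9, and 10. That is 4 neighbors, so the degree of 1 is 4.

4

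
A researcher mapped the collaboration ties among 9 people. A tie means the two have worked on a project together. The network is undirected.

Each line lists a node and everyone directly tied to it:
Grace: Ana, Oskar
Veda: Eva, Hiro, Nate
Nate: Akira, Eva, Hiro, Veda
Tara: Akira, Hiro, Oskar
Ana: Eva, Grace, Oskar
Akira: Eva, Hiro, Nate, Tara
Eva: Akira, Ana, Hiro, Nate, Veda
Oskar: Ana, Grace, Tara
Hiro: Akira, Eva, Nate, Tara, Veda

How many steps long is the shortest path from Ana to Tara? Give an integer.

2

One shortest route is Ana – Oskar – Tara, which uses 2 edges, and Ana and Tara are not directly tied, so nothing shorter exists. So d(Ana,Tara) = 2.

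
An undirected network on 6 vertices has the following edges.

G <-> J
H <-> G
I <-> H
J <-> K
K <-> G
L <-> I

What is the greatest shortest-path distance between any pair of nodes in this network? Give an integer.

4

Eccentricity of each node (its greatest distance to any other): G:3, H:2, I:3, J:4, K:4, L:4.
The maximum eccentricity is 4, realized for instance by the pair L–J via L – I – H – G – J. So the diameter is 4.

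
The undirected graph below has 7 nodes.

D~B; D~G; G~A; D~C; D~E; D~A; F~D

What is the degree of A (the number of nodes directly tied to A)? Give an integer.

A is directly tied to D and G. That is 2 neighbors, so the degree of A is 2.

2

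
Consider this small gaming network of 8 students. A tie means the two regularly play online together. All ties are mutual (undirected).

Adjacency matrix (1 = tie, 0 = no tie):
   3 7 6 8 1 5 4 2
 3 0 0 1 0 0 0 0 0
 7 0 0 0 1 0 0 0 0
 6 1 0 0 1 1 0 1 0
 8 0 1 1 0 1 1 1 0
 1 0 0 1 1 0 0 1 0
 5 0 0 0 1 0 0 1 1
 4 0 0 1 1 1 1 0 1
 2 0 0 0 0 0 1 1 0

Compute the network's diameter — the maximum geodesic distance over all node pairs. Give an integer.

3

Eccentricity of each node (its greatest distance to any other): 1:2, 2:3, 3:3, 4:2, 5:3, 6:2, 7:3, 8:2.
The maximum eccentricity is 3, realized for instance by the pair 3–7 via 3 – 6 – 8 – 7. So the diameter is 3.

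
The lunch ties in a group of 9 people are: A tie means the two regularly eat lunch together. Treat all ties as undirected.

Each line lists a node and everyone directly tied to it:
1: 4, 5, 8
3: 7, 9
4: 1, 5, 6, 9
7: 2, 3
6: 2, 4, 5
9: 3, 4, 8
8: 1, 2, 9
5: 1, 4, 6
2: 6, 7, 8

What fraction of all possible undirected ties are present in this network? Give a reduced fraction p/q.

There are 13 edges and 9 nodes, so the maximum possible is C(9,2) = 36.
Density = 13/36.

13/36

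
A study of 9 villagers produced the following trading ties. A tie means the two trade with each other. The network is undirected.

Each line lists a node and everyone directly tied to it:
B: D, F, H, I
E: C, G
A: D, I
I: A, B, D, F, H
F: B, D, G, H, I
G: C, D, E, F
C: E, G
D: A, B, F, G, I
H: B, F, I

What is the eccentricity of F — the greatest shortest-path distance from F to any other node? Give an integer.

2

Distances from F: A:2, B:1, C:2, D:1, E:2, G:1, H:1, I:1.
The largest is 2 (to E, C, and A), so the eccentricity of F is 2.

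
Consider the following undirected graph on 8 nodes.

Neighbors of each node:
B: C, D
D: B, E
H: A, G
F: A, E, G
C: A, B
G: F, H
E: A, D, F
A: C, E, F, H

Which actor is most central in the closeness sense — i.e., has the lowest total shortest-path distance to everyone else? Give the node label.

A

Farness (sum of distances to all others) for each node — A:10, B:16, C:13, D:14, E:11, F:12, G:16, H:14.
The smallest farness is 10, for A, so A has the highest closeness.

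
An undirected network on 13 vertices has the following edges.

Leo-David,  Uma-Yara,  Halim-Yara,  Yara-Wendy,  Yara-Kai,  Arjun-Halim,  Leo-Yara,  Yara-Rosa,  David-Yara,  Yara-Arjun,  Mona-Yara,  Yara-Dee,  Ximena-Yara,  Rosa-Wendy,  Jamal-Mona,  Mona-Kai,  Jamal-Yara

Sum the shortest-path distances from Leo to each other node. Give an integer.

Distances from Leo: Arjun:2, David:1, Dee:2, Halim:2, Jamal:2, Kai:2, Mona:2, Rosa:2, Uma:2, Wendy:2, Ximena:2, Yara:1.
Sum = 2 + 1 + 2 + 2 + 2 + 2 + 2 + 2 + 2 + 2 + 2 + 1 = 22.

22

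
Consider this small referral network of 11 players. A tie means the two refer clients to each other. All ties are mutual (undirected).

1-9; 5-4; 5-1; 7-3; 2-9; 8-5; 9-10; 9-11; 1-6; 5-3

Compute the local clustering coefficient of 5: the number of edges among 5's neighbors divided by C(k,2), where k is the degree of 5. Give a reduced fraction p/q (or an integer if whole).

0

5's neighbors: 1, 3, 4, and 8 (k = 4).
Possible neighbor pairs: C(4,2) = 6. Edges among them: none → e = 0.
Clustering(5) = 0/6 = 0.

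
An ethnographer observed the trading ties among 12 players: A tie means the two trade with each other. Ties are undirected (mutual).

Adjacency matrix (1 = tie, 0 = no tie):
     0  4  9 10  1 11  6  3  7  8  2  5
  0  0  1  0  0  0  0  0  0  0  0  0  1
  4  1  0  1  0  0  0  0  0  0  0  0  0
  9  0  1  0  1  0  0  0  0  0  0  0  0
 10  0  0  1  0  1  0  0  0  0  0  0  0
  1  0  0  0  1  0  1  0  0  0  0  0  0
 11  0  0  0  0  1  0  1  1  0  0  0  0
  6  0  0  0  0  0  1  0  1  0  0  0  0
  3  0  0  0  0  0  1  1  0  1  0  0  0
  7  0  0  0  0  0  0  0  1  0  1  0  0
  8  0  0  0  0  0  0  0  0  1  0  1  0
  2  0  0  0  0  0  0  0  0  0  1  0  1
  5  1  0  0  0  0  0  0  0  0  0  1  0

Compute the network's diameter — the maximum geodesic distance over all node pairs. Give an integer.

Eccentricity of each node (its greatest distance to any other): 0:6, 1:5, 2:5, 3:5, 4:5, 5:5, 6:6, 7:5, 8:5, 9:5, 10:5, 11:5.
The maximum eccentricity is 6, realized for instance by the pair 0–6 via 0 – 4 – 9 – 10 – 1 – 11 – 6. So the diameter is 6.

6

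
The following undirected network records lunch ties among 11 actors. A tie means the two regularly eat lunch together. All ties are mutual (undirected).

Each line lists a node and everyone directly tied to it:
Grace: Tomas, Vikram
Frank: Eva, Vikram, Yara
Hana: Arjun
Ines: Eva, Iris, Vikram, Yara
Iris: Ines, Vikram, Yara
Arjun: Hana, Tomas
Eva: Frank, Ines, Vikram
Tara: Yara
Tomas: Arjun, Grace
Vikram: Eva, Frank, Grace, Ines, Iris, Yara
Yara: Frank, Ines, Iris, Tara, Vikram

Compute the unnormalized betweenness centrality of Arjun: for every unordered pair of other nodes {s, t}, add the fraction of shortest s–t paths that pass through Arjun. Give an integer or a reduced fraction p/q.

9

Pairs whose geodesics pass through Arjun — Hana–Tomas: 1; Hana–Grace: 1; Hana–Iris: 1; Hana–Yara: 1; Hana–Ines: 1; Hana–Vikram: 1; Hana–Frank: 1; Hana–Tara: 1; Hana–Eva: 1.
All other pairs contribute 0.
Summing the contributions gives betweenness(Arjun) = 9.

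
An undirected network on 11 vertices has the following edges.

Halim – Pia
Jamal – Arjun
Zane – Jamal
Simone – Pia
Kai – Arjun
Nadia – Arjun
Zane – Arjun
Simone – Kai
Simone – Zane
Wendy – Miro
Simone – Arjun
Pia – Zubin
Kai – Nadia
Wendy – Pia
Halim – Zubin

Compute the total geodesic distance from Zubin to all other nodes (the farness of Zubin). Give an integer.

26

Distances from Zubin: Arjun:3, Halim:1, Jamal:4, Kai:3, Miro:3, Nadia:4, Pia:1, Simone:2, Wendy:2, Zane:3.
Sum = 3 + 1 + 4 + 3 + 3 + 4 + 1 + 2 + 2 + 3 = 26.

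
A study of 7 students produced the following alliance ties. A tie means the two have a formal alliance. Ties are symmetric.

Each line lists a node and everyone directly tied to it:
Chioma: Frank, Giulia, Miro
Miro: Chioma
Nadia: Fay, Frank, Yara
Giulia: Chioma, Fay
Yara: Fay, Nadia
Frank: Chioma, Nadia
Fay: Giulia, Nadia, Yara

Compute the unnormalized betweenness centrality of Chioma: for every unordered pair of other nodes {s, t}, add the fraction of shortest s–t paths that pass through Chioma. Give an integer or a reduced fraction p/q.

6

Pairs whose geodesics pass through Chioma — Giulia–Miro: 1; Giulia–Frank: 1; Miro–Nadia: 1; Miro–Fay: 1; Miro–Frank: 1; Miro–Yara: 2/2.
All other pairs contribute 0.
Summing the contributions gives betweenness(Chioma) = 6.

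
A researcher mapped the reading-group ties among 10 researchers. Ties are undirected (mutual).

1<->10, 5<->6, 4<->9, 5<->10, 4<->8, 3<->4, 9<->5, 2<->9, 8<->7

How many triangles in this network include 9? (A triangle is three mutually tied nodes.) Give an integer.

9's neighbors are 2, 4, and 5, but none of them are tied to each other, so no triangle contains 9.

0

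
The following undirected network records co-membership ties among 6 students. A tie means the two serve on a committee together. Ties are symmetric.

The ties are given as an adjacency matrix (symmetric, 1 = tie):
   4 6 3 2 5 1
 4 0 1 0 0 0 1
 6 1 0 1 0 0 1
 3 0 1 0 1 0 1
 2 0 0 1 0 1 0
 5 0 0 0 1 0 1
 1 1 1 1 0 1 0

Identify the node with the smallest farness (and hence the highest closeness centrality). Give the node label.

Farness (sum of distances to all others) for each node — 1:6, 2:9, 3:7, 4:9, 5:8, 6:7.
The smallest farness is 6, for 1, so 1 has the highest closeness.

1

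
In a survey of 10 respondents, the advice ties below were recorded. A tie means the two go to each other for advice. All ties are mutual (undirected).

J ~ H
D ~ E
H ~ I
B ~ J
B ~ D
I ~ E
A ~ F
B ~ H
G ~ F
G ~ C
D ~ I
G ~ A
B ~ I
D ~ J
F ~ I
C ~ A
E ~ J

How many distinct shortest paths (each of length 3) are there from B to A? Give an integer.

The shortest distance is 3, and the only length-3 path is B–I–F–A. So there is exactly 1 shortest path.

1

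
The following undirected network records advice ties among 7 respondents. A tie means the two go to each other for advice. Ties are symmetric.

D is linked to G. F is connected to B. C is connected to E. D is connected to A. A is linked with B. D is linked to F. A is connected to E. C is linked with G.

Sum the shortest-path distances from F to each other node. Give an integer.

Distances from F: A:2, B:1, C:3, D:1, E:3, G:2.
Sum = 2 + 1 + 3 + 1 + 3 + 2 = 12.

12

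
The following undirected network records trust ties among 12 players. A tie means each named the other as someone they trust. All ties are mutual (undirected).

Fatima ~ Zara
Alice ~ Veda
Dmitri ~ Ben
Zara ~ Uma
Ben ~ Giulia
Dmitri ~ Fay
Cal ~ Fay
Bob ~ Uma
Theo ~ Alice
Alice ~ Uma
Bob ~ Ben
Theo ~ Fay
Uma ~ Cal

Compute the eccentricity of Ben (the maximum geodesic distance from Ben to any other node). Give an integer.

4

Distances from Ben: Alice:3, Bob:1, Cal:3, Dmitri:1, Fatima:4, Fay:2, Giulia:1, Theo:3, Uma:2, Veda:4, Zara:3.
The largest is 4 (to Fatima and Veda), so the eccentricity of Ben is 4.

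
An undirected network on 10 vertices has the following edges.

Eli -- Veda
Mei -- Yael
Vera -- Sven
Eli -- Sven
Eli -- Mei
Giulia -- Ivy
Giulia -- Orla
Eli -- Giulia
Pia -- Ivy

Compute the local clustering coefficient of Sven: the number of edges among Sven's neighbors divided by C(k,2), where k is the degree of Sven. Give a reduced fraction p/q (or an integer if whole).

Sven's neighbors: Eli and Vera (k = 2).
Possible neighbor pairs: C(2,2) = 1. Edges among them: none → e = 0.
Clustering(Sven) = 0/1.

0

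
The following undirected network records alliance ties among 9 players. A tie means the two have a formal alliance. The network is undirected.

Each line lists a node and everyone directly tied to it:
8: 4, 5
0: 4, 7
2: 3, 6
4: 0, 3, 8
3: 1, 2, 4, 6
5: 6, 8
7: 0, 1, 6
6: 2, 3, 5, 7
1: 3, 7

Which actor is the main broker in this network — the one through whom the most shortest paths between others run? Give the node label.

Unnormalized betweenness of each node: 0:3/2, 1:1/2, 2:0, 3:7, 4:6, 5:2, 6:15/2, 7:4, 8:3/2.
6 has the largest value, 15/2, making it the main broker — the node through which the most shortest paths run.

6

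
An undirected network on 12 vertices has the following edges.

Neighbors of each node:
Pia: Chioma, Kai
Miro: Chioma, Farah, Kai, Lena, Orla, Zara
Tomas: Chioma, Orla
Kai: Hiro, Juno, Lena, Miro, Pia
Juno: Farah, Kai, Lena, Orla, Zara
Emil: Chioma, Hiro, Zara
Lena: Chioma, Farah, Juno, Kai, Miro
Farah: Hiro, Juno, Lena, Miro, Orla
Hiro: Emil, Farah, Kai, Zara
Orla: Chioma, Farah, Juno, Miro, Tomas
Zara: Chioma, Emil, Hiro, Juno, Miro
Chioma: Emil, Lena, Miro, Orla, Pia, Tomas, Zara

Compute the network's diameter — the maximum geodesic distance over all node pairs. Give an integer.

Eccentricity of each node (its greatest distance to any other): Chioma:2, Emil:2, Farah:3, Hiro:3, Juno:2, Kai:3, Lena:2, Miro:2, Orla:2, Pia:3, Tomas:3, Zara:2.
The maximum eccentricity is 3, realized for instance by the pair Tomas–Kai via Tomas – Orla – Juno – Kai. So the diameter is 3.

3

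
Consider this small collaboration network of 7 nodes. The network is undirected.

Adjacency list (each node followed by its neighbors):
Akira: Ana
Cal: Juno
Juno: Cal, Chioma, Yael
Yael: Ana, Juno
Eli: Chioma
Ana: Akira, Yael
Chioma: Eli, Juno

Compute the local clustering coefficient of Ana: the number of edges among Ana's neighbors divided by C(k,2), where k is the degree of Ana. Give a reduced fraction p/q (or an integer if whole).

0

Ana's neighbors: Akira and Yael (k = 2).
Possible neighbor pairs: C(2,2) = 1. Edges among them: none → e = 0.
Clustering(Ana) = 0/1.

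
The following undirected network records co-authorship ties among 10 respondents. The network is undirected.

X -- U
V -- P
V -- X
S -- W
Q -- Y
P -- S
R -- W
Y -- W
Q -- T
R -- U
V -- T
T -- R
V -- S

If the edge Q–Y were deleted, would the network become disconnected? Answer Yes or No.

No

Even without that edge, Q still reaches Y via Q – T – R – W – Y, so the network stays connected. Not a bridge.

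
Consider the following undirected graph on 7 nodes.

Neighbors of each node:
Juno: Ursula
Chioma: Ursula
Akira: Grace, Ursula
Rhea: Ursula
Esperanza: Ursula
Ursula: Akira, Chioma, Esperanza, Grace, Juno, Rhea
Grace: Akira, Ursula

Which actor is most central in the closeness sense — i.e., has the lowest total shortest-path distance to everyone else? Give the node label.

Farness (sum of distances to all others) for each node — Akira:10, Chioma:11, Esperanza:11, Grace:10, Juno:11, Rhea:11, Ursula:6.
The smallest farness is 6, for Ursula, so Ursula has the highest closeness.

Ursula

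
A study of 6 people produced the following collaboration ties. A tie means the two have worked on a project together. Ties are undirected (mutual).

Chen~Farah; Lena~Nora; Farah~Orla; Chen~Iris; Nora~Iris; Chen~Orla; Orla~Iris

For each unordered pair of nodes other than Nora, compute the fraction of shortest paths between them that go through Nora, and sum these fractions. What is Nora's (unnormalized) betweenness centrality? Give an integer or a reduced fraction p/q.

Pairs whose geodesics pass through Nora — Iris–Lena: 1; Lena–Farah: 2/2; Lena–Orla: 1; Lena–Chen: 1.
All other pairs contribute 0.
Summing the contributions gives betweenness(Nora) = 4.

4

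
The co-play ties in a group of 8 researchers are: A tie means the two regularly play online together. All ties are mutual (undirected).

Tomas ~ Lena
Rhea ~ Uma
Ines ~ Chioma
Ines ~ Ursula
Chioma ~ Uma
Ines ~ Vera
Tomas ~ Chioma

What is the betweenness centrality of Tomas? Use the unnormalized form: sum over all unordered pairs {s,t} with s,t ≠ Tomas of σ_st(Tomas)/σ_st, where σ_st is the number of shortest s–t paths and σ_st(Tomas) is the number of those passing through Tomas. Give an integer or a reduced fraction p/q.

6

Pairs whose geodesics pass through Tomas — Rhea–Lena: 1; Vera–Lena: 1; Lena–Chioma: 1; Lena–Ursula: 1; Lena–Uma: 1; Lena–Ines: 1.
All other pairs contribute 0.
Summing the contributions gives betweenness(Tomas) = 6.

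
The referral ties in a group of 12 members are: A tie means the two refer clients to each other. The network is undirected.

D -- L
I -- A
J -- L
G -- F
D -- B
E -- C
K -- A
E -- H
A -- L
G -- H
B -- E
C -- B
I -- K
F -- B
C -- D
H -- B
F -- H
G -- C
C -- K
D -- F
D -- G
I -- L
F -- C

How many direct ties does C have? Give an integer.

C is directly tied to B, D, E, F, G, and K. That is 6 neighbors, so the degree of C is 6.

6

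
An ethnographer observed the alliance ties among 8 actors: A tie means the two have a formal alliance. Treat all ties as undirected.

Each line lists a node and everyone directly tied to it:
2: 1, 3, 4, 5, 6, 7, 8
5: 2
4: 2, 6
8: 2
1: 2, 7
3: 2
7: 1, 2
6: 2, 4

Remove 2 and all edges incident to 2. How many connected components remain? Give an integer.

5

Without 2, the remaining ties split the others into: {1, 7}; {5}; {4, 6}; {3}; {8}.
That's 5 separate components.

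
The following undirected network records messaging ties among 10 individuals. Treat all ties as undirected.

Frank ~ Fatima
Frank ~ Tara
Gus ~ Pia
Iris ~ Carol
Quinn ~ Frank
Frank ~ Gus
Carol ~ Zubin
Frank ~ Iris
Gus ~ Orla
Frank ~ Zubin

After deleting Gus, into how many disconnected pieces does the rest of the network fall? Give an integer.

Without Gus, the remaining ties split the others into: {Pia}; {Carol, Fatima, Frank, Iris, Quinn, Tara, Zubin}; {Orla}.
That's 3 separate components.

3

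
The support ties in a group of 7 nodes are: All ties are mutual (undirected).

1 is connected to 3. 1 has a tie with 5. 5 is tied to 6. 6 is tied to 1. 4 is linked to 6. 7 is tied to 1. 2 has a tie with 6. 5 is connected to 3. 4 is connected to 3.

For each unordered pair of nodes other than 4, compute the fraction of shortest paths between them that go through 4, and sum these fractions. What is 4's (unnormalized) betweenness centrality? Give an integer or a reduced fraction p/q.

2/3

Pairs whose geodesics pass through 4 — 3–2: 1/3; 3–6: 1/3.
All other pairs contribute 0.
Summing the contributions gives betweenness(4) = 2/3.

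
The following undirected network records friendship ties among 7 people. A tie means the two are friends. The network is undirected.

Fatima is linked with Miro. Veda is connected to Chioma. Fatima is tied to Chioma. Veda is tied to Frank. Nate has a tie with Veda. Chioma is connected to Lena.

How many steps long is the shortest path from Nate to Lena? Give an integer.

One shortest route is Nate – Veda – Chioma – Lena, which uses 3 edges, and at distance 2 from Nate we only reach {Chioma, Frank}, which does not include Lena. So d(Nate,Lena) = 3.

3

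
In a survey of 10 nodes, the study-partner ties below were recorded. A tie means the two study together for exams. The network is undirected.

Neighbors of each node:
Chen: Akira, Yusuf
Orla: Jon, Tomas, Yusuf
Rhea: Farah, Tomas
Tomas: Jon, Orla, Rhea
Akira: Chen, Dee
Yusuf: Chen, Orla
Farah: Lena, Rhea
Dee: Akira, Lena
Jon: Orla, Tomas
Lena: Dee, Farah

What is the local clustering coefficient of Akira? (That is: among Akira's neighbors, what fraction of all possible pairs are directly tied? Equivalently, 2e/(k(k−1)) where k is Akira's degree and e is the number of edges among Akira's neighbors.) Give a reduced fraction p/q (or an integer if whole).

0

Akira's neighbors: Chen and Dee (k = 2).
Possible neighbor pairs: C(2,2) = 1. Edges among them: none → e = 0.
Clustering(Akira) = 0/1.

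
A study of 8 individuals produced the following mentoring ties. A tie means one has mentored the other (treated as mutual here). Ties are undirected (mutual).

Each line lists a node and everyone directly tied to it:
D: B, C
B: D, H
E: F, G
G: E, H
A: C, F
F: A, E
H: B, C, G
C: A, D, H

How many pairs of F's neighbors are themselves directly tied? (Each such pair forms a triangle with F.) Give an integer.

F's neighbors are A and E, but none of them are tied to each other, so no triangle contains F.

0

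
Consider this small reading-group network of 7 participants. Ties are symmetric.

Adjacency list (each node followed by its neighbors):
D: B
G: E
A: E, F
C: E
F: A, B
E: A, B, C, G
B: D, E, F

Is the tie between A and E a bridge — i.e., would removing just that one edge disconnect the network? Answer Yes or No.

Even without that edge, A still reaches E via A – F – B – E, so the network stays connected. Not a bridge.

No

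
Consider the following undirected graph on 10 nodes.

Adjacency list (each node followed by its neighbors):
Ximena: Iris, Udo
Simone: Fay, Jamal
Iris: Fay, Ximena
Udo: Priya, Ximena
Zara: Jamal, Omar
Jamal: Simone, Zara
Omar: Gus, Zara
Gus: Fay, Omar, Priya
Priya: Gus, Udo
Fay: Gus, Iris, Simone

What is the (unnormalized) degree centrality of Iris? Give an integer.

2

Iris is directly tied to Fay and Ximena. That is 2 neighbors, so the degree of Iris is 2.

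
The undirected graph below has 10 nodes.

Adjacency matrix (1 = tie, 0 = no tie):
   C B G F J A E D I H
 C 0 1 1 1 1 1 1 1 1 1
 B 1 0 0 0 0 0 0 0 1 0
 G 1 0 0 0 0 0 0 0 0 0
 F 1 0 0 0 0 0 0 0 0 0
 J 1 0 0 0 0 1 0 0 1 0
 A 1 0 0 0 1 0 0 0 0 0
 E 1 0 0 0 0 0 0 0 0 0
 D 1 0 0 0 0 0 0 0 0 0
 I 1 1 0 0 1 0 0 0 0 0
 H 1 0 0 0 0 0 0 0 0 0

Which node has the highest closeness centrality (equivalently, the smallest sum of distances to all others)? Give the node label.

C

Farness (sum of distances to all others) for each node — A:16, B:16, C:9, D:17, E:17, F:17, G:17, H:17, I:15, J:15.
The smallest farness is 9, for C, so C has the highest closeness.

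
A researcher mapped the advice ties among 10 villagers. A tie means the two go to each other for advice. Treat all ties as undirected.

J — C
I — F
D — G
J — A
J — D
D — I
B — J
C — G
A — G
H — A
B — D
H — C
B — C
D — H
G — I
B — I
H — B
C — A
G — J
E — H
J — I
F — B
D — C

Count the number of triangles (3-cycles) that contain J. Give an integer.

J's neighbors: A, B, C, D, G, and I.
Neighbor pairs that are themselves tied: J–A–C; J–A–G; J–B–C; J–B–D; J–B–I; J–C–D; J–C–G; J–D–G; J–D–I; J–G–I. Each forms one triangle with J, for 10 in total.

10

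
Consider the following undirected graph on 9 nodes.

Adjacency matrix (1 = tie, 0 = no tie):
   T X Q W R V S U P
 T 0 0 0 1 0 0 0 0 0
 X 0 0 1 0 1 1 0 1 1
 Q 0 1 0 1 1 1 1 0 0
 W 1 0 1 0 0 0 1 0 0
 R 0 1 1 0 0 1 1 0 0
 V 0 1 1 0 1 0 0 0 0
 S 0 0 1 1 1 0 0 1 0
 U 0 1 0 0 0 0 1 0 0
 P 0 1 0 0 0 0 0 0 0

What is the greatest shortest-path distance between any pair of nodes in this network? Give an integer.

Eccentricity of each node (its greatest distance to any other): P:4, Q:2, R:3, S:3, T:4, U:3, V:3, W:3, X:3.
The maximum eccentricity is 4, realized for instance by the pair T–P via T – W – Q – X – P. So the diameter is 4.

4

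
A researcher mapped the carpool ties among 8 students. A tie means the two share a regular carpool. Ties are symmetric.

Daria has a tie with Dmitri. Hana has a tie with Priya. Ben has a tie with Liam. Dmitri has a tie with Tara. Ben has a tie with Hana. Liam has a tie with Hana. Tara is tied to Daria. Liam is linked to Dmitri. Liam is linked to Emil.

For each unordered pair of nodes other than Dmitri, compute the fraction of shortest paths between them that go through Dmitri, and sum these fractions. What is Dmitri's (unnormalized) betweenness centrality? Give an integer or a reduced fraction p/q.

Pairs whose geodesics pass through Dmitri — Emil–Daria: 1; Emil–Tara: 1; Priya–Daria: 1; Priya–Tara: 1; Daria–Hana: 1; Daria–Liam: 1; Daria–Ben: 1; Hana–Tara: 1; Liam–Tara: 1; Ben–Tara: 1.
All other pairs contribute 0.
Summing the contributions gives betweenness(Dmitri) = 10.

10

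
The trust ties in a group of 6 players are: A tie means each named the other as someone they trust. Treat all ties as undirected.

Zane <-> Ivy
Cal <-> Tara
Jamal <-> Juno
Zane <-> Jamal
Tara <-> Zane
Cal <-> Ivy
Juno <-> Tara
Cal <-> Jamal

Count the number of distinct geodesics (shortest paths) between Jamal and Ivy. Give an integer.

2

The shortest distance is 2. The length-2 paths are: Jamal–Cal–Ivy; Jamal–Zane–Ivy.
That gives 2 distinct shortest paths.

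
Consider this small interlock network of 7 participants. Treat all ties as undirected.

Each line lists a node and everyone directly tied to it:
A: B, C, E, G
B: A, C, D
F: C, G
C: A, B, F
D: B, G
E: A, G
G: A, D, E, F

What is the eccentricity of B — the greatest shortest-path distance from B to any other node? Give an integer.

Distances from B: A:1, C:1, D:1, E:2, F:2, G:2.
The largest is 2 (to F, E, and G), so the eccentricity of B is 2.

2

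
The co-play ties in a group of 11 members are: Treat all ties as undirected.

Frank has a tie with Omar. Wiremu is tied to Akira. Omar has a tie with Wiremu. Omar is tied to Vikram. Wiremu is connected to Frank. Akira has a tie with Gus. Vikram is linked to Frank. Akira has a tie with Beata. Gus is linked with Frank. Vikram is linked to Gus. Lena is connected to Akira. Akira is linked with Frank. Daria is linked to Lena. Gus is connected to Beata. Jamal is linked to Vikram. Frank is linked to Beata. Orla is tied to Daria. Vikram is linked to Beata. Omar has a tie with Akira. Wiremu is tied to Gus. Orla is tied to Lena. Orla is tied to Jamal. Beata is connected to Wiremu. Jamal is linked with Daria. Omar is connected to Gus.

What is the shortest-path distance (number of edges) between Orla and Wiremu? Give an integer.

3

One shortest route is Orla – Lena – Akira – Wiremu, which uses 3 edges, and at distance 2 from Orla we only reach {Akira, Vikram}, which does not include Wiremu. So d(Orla,Wiremu) = 3.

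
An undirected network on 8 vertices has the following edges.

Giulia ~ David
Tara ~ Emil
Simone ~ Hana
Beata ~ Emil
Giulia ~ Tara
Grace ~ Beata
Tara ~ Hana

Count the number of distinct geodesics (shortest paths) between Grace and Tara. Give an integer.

1

The shortest distance is 3, and the only length-3 path is Grace–Beata–Emil–Tara. So there is exactly 1 shortest path.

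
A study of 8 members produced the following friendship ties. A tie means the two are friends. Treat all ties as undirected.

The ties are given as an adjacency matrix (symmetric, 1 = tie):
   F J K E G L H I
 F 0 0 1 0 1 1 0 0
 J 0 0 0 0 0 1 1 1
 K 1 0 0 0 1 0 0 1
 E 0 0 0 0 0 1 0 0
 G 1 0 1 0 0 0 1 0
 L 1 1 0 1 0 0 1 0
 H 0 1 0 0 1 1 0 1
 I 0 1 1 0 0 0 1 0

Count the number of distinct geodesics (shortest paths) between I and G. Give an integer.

The shortest distance is 2. The length-2 paths are: I–K–G; I–H–G.
That gives 2 distinct shortest paths.

2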